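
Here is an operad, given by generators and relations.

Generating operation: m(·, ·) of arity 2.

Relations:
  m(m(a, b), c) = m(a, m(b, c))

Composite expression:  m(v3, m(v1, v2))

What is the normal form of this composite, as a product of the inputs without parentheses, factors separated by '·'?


Key point: m is associative — brackets drop, the v-order remains.
m(v1, v2) unparenthesizes to v1 · v2
m(v3, m(v1, v2)) unparenthesizes to v3 · v1 · v2

v3 · v1 · v2


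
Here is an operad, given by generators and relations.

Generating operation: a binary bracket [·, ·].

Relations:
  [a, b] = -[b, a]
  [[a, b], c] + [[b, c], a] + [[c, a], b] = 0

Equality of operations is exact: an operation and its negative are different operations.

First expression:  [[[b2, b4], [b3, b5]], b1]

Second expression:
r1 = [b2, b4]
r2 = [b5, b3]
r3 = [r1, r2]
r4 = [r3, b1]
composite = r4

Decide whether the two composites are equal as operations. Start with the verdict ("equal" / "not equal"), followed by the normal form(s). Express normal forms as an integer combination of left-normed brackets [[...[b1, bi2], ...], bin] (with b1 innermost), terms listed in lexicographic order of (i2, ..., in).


not equal: they reduce to -[[[[b1, b2], b4], b3], b5] + [[[[b1, b2], b4], b5], b3] + [[[[b1, b3], b5], b2], b4] - [[[[b1, b3], b5], b4], b2] + [[[[b1, b4], b2], b3], b5] - [[[[b1, b4], b2], b5], b3] - [[[[b1, b5], b3], b2], b4] + [[[[b1, b5], b3], b4], b2] and [[[[b1, b2], b4], b3], b5] - [[[[b1, b2], b4], b5], b3] - [[[[b1, b3], b5], b2], b4] + [[[[b1, b3], b5], b4], b2] - [[[[b1, b4], b2], b3], b5] + [[[[b1, b4], b2], b5], b3] + [[[[b1, b5], b3], b2], b4] - [[[[b1, b5], b3], b4], b2]

The first expression, normalized: -[[[[b1, b2], b4], b3], b5] + [[[[b1, b2], b4], b5], b3] + [[[[b1, b3], b5], b2], b4] - [[[[b1, b3], b5], b4], b2] + [[[[b1, b4], b2], b3], b5] - [[[[b1, b4], b2], b5], b3] - [[[[b1, b5], b3], b2], b4] + [[[[b1, b5], b3], b4], b2]
The second expression, normalized: [[[[b1, b2], b4], b3], b5] - [[[[b1, b2], b4], b5], b3] - [[[[b1, b3], b5], b2], b4] + [[[[b1, b3], b5], b4], b2] - [[[[b1, b4], b2], b3], b5] + [[[[b1, b4], b2], b5], b3] + [[[[b1, b5], b3], b2], b4] - [[[[b1, b5], b3], b4], b2]
No match — not equal.


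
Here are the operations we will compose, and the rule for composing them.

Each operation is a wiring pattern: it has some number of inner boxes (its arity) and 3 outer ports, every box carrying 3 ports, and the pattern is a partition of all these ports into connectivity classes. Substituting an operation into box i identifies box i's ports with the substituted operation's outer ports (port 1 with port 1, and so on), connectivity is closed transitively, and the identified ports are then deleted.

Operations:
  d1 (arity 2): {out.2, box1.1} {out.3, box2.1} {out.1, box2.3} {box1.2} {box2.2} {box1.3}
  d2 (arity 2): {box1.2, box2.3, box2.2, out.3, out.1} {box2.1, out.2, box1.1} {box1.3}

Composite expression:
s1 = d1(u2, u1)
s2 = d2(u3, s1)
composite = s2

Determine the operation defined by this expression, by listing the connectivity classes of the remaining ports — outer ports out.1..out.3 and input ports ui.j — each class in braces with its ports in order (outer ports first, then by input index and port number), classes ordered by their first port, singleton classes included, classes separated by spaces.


{out.1, out.3, u1.1, u2.1, u3.2} {out.2, u1.3, u3.1} {u1.2} {u2.2} {u2.3} {u3.3}

Reachability decides: close wires over d2-identified ports.
composing d1 on (u2, u1), with out.j its own outer ports: {out.1, u1.3} {out.2, u2.1} {out.3, u1.1} {u1.2} {u2.2} {u2.3}
composing d2 on (u3, u2, u1), with out.j its own outer ports: {out.1, out.3, u1.1, u2.1, u3.2} {out.2, u1.3, u3.1} {u1.2} {u2.2} {u2.3} {u3.3}


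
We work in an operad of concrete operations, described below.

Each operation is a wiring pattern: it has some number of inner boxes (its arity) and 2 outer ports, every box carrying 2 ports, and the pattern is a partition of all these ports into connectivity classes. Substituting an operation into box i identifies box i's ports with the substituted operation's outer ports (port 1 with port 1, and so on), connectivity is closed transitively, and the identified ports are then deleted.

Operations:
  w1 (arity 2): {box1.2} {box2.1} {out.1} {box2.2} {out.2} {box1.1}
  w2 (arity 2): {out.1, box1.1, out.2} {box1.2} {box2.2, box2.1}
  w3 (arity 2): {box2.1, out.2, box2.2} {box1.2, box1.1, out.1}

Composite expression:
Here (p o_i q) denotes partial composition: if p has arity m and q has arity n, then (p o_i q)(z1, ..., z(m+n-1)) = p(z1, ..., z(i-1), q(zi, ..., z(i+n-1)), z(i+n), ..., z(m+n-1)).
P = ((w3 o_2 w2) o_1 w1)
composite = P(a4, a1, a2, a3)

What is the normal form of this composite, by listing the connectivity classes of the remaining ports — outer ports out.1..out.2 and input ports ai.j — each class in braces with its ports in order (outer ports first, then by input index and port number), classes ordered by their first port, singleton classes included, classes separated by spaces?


After gluing at w3, chains via deleted ports link the a-ports.
composing w1 on (a4, a1), with out.j its own outer ports: {out.1} {out.2} {a1.1} {a1.2} {a4.1} {a4.2}
composing w2 on (a2, a3), with out.j its own outer ports: {out.1, out.2, a2.1} {a2.2} {a3.1, a3.2}
composing w3 on (a4, a1, a2, a3), with out.j its own outer ports: {out.1} {out.2, a2.1} {a1.1} {a1.2} {a2.2} {a3.1, a3.2} {a4.1} {a4.2}

{out.1} {out.2, a2.1} {a1.1} {a1.2} {a2.2} {a3.1, a3.2} {a4.1} {a4.2}


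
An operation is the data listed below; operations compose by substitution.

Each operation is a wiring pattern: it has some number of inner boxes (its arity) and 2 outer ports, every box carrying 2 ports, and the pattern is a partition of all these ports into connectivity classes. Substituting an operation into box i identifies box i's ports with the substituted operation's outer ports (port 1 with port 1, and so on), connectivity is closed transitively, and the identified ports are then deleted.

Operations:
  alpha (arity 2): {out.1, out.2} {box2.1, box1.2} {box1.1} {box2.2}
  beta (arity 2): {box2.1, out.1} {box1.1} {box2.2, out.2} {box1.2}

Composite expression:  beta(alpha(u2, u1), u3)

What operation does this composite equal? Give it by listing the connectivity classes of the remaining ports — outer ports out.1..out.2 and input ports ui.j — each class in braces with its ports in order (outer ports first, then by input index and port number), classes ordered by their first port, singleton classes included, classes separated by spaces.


{out.1, u3.1} {out.2, u3.2} {u1.1, u2.2} {u1.2} {u2.1}

Connectivity passes through glued beta-boundaries; trace each wire chain.
after alpha, the pattern on (u2, u1) reads {out.1, out.2} {u1.1, u2.2} {u1.2} {u2.1} (out.j = its outer ports)
after beta, the pattern on (u2, u1, u3) reads {out.1, u3.1} {out.2, u3.2} {u1.1, u2.2} {u1.2} {u2.1} (out.j = its outer ports)


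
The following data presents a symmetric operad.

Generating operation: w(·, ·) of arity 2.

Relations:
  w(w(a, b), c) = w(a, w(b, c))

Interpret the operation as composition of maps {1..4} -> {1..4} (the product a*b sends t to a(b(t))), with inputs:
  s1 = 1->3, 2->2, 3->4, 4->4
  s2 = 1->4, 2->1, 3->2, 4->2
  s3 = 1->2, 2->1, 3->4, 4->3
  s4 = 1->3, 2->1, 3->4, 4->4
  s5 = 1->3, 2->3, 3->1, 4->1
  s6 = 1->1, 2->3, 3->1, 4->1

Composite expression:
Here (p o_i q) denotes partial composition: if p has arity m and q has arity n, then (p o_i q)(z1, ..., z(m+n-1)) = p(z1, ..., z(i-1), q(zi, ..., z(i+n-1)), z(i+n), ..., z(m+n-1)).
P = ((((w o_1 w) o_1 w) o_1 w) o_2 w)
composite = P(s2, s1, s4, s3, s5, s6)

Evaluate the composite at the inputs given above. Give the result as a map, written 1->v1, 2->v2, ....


w(s1, s4) = 1->4, 2->3, 3->4, 4->4
w(s2, w(s1, s4)) = 1->2, 2->2, 3->2, 4->2
w(w(s2, w(s1, s4)), s3) = 1->2, 2->2, 3->2, 4->2
w(w(w(s2, w(s1, s4)), s3), s5) = 1->2, 2->2, 3->2, 4->2
w(w(w(w(s2, w(s1, s4)), s3), s5), s6) = 1->2, 2->2, 3->2, 4->2

1->2, 2->2, 3->2, 4->2


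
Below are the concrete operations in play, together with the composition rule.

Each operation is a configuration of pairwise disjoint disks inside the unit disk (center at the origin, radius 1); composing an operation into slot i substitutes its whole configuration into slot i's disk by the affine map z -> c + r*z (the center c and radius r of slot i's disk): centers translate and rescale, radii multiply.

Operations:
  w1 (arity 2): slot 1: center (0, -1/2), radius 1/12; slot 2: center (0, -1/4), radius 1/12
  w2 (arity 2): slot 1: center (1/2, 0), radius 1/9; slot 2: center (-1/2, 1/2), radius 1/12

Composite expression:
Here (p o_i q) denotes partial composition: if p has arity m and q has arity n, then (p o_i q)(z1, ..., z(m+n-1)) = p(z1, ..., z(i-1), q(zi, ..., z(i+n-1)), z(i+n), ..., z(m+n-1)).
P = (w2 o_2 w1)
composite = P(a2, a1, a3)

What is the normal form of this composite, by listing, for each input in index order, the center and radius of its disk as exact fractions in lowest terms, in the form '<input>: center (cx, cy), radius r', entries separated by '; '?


Each a-disk chains the slot maps above it in w2; radii multiply.
a2: after 1 affine step, its disk has center (1/2, 0), radius 1/9
a1: after 2 affine steps, its disk has center (-1/2, 11/24), radius 1/144
a3: after 2 affine steps, its disk has center (-1/2, 23/48), radius 1/144

a1: center (-1/2, 11/24), radius 1/144; a2: center (1/2, 0), radius 1/9; a3: center (-1/2, 23/48), radius 1/144


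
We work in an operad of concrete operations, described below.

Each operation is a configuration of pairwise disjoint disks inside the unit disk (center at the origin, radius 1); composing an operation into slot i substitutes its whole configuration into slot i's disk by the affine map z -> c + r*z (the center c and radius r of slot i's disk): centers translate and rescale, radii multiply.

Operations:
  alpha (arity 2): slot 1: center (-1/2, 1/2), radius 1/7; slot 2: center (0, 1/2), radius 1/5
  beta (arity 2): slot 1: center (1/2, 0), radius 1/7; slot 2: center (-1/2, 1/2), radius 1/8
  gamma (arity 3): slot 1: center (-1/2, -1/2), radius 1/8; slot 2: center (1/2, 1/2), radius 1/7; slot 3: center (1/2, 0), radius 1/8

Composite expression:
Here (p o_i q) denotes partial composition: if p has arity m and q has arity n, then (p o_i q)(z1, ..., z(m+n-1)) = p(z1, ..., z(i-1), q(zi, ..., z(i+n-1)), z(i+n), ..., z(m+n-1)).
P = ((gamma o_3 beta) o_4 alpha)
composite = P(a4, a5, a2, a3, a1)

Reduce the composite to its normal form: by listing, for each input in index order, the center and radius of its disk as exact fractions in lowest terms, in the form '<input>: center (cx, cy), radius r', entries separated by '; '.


a1: center (7/16, 9/128), radius 1/320; a2: center (9/16, 0), radius 1/56; a3: center (55/128, 9/128), radius 1/448; a4: center (-1/2, -1/2), radius 1/8; a5: center (1/2, 1/2), radius 1/7


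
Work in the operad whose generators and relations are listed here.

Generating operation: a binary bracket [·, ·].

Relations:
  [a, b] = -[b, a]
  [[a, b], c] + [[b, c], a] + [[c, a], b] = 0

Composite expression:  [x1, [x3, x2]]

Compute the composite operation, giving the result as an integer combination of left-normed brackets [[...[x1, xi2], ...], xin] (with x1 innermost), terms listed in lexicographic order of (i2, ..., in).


-[[x1, x2], x3] + [[x1, x3], x2]

Antisymmetry and Jacobi reduce to x1-anchored left-normed brackets.
Composite bracket: [x1, [x3, x2]]
Each bracket splits as ab - ba, giving 4 signed words (2^2 = 4).
The x1-initial words carry the normal form:
  x1x2x3 appears with sign -1, giving the term -[[x1, x2], x3]
  x1x3x2 appears with sign +1, giving the term +[[x1, x3], x2]


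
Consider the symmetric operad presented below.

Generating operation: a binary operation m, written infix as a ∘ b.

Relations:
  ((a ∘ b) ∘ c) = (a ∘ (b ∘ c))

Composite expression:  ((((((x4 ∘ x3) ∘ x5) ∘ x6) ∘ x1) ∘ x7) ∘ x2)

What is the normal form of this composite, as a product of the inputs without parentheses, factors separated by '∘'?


x4 ∘ x3 ∘ x5 ∘ x6 ∘ x1 ∘ x7 ∘ x2


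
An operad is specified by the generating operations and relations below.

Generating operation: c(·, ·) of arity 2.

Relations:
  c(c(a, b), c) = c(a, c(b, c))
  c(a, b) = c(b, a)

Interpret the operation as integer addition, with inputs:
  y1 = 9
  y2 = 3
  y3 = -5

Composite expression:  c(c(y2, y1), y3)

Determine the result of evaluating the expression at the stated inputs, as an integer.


7

c(y2, y1) = 12
c(c(y2, y1), y3) = 7


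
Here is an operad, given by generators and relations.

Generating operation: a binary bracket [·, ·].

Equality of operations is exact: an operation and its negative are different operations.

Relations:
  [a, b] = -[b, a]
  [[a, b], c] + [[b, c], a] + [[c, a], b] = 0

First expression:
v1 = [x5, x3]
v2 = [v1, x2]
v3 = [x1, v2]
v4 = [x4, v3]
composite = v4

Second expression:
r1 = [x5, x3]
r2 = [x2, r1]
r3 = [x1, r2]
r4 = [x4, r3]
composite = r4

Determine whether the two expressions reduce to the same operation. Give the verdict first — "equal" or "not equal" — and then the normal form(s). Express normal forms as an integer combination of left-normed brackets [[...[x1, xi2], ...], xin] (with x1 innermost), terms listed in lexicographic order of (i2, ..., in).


not equal: they reduce to -[[[[x1, x2], x3], x5], x4] + [[[[x1, x2], x5], x3], x4] + [[[[x1, x3], x5], x2], x4] - [[[[x1, x5], x3], x2], x4] and [[[[x1, x2], x3], x5], x4] - [[[[x1, x2], x5], x3], x4] - [[[[x1, x3], x5], x2], x4] + [[[[x1, x5], x3], x2], x4]

Normal form of the first expression: -[[[[x1, x2], x3], x5], x4] + [[[[x1, x2], x5], x3], x4] + [[[[x1, x3], x5], x2], x4] - [[[[x1, x5], x3], x2], x4]
Normal form of the second expression: [[[[x1, x2], x3], x5], x4] - [[[[x1, x2], x5], x3], x4] - [[[[x1, x3], x5], x2], x4] + [[[[x1, x5], x3], x2], x4]
The forms do not match — not equal.


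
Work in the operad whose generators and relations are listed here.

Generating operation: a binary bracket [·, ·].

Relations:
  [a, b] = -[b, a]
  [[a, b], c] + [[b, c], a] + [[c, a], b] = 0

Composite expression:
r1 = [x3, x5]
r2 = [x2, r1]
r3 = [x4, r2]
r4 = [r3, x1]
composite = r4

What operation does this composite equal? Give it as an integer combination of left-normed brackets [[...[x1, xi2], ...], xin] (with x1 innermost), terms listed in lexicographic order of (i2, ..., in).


[[[[x1, x2], x3], x5], x4] - [[[[x1, x2], x5], x3], x4] - [[[[x1, x3], x5], x2], x4] - [[[[x1, x4], x2], x3], x5] + [[[[x1, x4], x2], x5], x3] + [[[[x1, x4], x3], x5], x2] - [[[[x1, x4], x5], x3], x2] + [[[[x1, x5], x3], x2], x4]


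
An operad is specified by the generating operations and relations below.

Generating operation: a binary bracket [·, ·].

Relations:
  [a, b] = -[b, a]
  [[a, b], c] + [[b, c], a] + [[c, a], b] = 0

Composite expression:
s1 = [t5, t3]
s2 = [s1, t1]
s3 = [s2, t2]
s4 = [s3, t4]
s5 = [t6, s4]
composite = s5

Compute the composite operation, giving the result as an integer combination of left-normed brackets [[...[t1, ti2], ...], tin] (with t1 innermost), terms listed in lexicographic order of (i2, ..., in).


-[[[[[t1, t3], t5], t2], t4], t6] + [[[[[t1, t5], t3], t2], t4], t6]

Left-normed coefficients sit on the t1-initial expansion words.
Composite bracket: [t6, [[[[t5, t3], t1], t2], t4]]
Under [a, b] = ab - ba we get 32 signed associative words (2^5 = 32).
Collect the words opening with t1:
  t1t3t5t2t4t6 (sign -1) contributes -[[[[[t1, t3], t5], t2], t4], t6]
  t1t5t3t2t4t6 (sign +1) contributes +[[[[[t1, t5], t3], t2], t4], t6]


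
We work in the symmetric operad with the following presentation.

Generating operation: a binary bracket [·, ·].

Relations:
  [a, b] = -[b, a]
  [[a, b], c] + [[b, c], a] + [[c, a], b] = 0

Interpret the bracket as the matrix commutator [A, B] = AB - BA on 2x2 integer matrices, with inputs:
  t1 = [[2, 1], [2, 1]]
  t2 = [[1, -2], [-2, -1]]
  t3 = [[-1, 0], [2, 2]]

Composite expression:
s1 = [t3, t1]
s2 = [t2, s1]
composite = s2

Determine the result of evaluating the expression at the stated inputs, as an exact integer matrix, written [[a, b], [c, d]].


[[-22, -14], [-8, 22]]

[t3, t1] = [[-2, -3], [8, 2]]
[t2, [t3, t1]] = [[-22, -14], [-8, 22]]


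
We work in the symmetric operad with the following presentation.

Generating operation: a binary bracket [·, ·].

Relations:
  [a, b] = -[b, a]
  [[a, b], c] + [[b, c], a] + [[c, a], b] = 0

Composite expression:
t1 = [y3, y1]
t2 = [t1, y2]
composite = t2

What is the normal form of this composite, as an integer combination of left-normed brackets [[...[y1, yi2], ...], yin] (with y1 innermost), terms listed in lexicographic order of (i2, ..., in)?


-[[y1, y3], y2]

Expand each bracket as ab - ba; the y1-initial words give the coefficients.
Composite bracket: [[y3, y1], y2]
Applying ab - ba throughout gives 4 signed words (2^2 = 4).
The y1-initial words carry the normal form:
  the word y1y3y2 carries sign -1 and contributes -[[y1, y3], y2]


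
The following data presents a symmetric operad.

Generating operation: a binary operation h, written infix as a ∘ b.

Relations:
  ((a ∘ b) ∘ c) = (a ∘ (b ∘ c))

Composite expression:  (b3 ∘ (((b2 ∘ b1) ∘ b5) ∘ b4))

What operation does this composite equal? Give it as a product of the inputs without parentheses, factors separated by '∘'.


Every regrouping of h is equal, so read the b-inputs in written order.
(b2 ∘ b1) reduces to b2 ∘ b1
((b2 ∘ b1) ∘ b5) reduces to b2 ∘ b1 ∘ b5
(((b2 ∘ b1) ∘ b5) ∘ b4) reduces to b2 ∘ b1 ∘ b5 ∘ b4
(b3 ∘ (((b2 ∘ b1) ∘ b5) ∘ b4)) reduces to b3 ∘ b2 ∘ b1 ∘ b5 ∘ b4

b3 ∘ b2 ∘ b1 ∘ b5 ∘ b4


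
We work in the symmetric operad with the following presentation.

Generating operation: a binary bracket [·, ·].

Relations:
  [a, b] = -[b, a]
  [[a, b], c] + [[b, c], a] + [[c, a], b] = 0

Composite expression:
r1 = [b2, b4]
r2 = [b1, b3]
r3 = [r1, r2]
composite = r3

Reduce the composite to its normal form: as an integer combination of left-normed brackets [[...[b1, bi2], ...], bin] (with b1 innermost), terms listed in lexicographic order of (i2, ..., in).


-[[[b1, b3], b2], b4] + [[[b1, b3], b4], b2]

Expand each bracket as ab - ba; the b1-initial words give the coefficients.
Composite bracket: [[b2, b4], [b1, b3]]
Applying ab - ba throughout gives 8 signed words (2^3 = 8).
Only words starting with b1 matter:
  word b1b3b2b4 has sign -1, contributing -[[[b1, b3], b2], b4]
  word b1b3b4b2 has sign +1, contributing +[[[b1, b3], b4], b2]


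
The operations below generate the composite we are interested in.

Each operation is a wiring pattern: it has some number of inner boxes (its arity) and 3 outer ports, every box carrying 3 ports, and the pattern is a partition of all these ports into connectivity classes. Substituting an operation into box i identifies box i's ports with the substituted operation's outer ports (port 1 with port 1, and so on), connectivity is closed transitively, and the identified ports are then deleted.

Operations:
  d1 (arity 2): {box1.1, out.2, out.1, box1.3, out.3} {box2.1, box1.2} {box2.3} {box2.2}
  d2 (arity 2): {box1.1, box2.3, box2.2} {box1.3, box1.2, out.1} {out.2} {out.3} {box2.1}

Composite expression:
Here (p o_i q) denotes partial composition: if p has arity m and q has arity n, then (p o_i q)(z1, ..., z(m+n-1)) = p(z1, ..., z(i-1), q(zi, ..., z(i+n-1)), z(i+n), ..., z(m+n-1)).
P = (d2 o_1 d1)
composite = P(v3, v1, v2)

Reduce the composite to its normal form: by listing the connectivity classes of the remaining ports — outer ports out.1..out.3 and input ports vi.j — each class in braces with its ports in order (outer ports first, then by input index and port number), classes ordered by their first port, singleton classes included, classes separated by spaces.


{out.1, v2.2, v2.3, v3.1, v3.3} {out.2} {out.3} {v1.1, v3.2} {v1.2} {v1.3} {v2.1}


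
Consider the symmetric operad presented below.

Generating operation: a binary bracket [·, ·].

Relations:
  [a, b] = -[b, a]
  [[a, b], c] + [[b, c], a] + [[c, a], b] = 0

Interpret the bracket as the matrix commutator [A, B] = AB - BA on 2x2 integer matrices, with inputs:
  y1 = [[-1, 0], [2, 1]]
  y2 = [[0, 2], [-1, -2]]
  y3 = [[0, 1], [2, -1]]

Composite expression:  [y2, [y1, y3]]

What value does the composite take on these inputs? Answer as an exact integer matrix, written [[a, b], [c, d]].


[[10, 4], [-8, -10]]

[y1, y3] = [[-2, -2], [6, 2]]
[y2, [y1, y3]] = [[10, 4], [-8, -10]]


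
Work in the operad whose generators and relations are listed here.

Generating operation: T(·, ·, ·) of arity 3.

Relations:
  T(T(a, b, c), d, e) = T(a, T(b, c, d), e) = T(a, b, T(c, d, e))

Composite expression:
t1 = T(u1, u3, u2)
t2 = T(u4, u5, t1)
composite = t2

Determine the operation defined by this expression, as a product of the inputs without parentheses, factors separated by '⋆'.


u4 ⋆ u5 ⋆ u1 ⋆ u3 ⋆ u2


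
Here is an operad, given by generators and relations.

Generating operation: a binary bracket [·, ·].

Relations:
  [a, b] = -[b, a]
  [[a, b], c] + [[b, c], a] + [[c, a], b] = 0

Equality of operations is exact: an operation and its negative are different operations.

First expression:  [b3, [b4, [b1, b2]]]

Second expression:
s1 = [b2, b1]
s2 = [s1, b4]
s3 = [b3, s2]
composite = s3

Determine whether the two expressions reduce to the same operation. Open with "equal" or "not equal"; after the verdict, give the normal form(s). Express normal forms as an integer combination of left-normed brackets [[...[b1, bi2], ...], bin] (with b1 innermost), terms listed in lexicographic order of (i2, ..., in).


equal — both sides give [[[b1, b2], b4], b3]

The first expression, normalized: [[[b1, b2], b4], b3]
The second expression, normalized: [[[b1, b2], b4], b3]
Both agree, so they are equal.


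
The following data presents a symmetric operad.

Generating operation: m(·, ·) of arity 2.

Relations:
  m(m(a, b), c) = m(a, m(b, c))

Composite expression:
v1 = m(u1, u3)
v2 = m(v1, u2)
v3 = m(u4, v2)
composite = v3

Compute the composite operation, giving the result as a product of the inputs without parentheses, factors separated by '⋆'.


Under associativity of m, the answer is the u's in reading order.
m(u1, u3) unparenthesizes to u1 ⋆ u3
m(m(u1, u3), u2) unparenthesizes to u1 ⋆ u3 ⋆ u2
m(u4, m(m(u1, u3), u2)) unparenthesizes to u4 ⋆ u1 ⋆ u3 ⋆ u2

u4 ⋆ u1 ⋆ u3 ⋆ u2


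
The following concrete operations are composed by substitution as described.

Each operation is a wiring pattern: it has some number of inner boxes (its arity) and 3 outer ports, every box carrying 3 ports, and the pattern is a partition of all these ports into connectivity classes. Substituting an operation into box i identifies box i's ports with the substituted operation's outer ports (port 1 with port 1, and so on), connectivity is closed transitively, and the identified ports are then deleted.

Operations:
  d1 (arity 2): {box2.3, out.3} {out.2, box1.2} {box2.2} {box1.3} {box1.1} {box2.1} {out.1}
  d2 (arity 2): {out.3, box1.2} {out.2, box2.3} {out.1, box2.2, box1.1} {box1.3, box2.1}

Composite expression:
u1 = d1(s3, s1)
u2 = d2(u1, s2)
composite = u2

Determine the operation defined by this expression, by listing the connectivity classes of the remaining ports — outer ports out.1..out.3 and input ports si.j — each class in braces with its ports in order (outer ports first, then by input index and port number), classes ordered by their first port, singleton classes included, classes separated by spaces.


Treat the ports identified at d2 as solder joints: merge, then drop.
composing d1 on (s3, s1), with out.j its own outer ports: {out.1} {out.2, s3.2} {out.3, s1.3} {s1.1} {s1.2} {s3.1} {s3.3}
composing d2 on (s3, s1, s2), with out.j its own outer ports: {out.1, s2.2} {out.2, s2.3} {out.3, s3.2} {s1.1} {s1.2} {s1.3, s2.1} {s3.1} {s3.3}

{out.1, s2.2} {out.2, s2.3} {out.3, s3.2} {s1.1} {s1.2} {s1.3, s2.1} {s3.1} {s3.3}


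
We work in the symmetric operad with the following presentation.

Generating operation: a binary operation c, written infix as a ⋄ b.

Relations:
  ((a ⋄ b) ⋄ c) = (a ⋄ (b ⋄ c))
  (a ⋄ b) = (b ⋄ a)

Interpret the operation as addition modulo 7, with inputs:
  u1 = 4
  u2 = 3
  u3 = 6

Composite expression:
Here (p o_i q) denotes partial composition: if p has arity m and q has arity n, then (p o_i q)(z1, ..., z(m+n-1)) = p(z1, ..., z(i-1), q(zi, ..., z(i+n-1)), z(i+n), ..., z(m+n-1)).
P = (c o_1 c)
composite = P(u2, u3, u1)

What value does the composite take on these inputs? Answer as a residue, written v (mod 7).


(u2 ⋄ u3) = 2
((u2 ⋄ u3) ⋄ u1) = 6

6 (mod 7)


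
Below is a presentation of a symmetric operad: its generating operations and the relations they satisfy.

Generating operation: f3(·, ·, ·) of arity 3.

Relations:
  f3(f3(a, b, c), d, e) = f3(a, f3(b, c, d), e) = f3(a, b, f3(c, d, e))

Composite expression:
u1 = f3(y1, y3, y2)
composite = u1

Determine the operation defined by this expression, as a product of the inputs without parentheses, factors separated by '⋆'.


y1 ⋆ y3 ⋆ y2

Associativity of f3 dissolves the nesting; only the y-input order survives.
f3(y1, y3, y2) collapses to y1 ⋆ y3 ⋆ y2


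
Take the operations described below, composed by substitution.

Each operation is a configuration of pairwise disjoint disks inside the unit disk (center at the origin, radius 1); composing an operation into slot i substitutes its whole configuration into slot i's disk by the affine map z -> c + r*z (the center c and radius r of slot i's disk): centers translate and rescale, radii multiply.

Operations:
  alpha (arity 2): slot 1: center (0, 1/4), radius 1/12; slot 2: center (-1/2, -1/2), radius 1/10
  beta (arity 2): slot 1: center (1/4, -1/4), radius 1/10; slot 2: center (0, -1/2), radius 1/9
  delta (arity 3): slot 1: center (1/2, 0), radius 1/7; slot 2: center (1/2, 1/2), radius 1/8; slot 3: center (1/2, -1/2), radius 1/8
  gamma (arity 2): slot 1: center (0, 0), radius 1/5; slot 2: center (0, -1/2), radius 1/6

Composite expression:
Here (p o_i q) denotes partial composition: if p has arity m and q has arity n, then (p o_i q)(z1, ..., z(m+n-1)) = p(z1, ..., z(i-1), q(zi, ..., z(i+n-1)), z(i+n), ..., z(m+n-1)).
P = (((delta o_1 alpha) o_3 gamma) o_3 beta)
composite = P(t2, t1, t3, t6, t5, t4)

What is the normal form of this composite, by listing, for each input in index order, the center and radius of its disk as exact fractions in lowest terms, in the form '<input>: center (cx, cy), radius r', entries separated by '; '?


Affine substitution under delta: radii multiply and t-centers shift.
t2: after 2 affine steps, its disk has center (1/2, 1/28), radius 1/84
t1: after 2 affine steps, its disk has center (3/7, -1/14), radius 1/70
t3: after 3 affine steps, its disk has center (81/160, 79/160), radius 1/400
t6: after 3 affine steps, its disk has center (1/2, 39/80), radius 1/360
t5: after 2 affine steps, its disk has center (1/2, 7/16), radius 1/48
t4: after 1 affine step, its disk has center (1/2, -1/2), radius 1/8

t1: center (3/7, -1/14), radius 1/70; t2: center (1/2, 1/28), radius 1/84; t3: center (81/160, 79/160), radius 1/400; t4: center (1/2, -1/2), radius 1/8; t5: center (1/2, 7/16), radius 1/48; t6: center (1/2, 39/80), radius 1/360


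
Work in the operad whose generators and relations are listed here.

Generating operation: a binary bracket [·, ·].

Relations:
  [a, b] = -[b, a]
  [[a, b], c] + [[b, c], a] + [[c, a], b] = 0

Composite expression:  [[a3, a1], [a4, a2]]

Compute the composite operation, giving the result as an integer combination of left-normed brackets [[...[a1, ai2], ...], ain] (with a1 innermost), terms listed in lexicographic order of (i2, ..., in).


A multilinear Lie element is pinned by a1-initial words (a1 innermost).
Composite bracket: [[a3, a1], [a4, a2]]
Under [a, b] = ab - ba we get 8 signed associative words (2^3 = 8).
Coefficients come from the a1-initial words:
  a1a3a2a4 (sign +1) contributes +[[[a1, a3], a2], a4]
  a1a3a4a2 (sign -1) contributes -[[[a1, a3], a4], a2]

[[[a1, a3], a2], a4] - [[[a1, a3], a4], a2]


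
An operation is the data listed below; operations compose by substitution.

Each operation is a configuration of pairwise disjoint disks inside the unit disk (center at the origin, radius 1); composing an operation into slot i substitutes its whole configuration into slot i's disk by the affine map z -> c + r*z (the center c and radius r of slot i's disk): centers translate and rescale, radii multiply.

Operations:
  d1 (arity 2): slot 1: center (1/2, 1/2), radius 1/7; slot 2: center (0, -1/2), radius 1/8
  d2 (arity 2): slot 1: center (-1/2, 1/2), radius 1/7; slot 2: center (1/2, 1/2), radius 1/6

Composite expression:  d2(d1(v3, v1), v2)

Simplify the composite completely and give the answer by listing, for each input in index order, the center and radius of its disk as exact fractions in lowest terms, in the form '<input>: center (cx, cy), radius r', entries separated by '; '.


Each v-disk chains the slot maps above it in d2; radii multiply.
input v3: applying the 2 nested substitutions gives center (-3/7, 4/7), radius 1/49
input v1: applying the 2 nested substitutions gives center (-1/2, 3/7), radius 1/56
input v2: applying the 1 nested substitution gives center (1/2, 1/2), radius 1/6

v1: center (-1/2, 3/7), radius 1/56; v2: center (1/2, 1/2), radius 1/6; v3: center (-3/7, 4/7), radius 1/49


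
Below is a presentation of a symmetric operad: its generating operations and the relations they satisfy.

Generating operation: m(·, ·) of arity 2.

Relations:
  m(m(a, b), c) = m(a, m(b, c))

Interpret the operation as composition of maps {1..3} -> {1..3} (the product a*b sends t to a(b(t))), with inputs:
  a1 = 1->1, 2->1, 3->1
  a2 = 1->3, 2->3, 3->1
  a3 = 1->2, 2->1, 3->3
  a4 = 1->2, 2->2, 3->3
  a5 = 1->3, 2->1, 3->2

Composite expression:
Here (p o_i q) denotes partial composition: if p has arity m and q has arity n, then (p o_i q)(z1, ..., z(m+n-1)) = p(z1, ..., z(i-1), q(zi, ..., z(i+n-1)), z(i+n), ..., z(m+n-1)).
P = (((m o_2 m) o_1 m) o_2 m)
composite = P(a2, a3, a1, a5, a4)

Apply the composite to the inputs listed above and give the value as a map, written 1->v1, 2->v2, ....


m(a3, a1) = 1->2, 2->2, 3->2
m(a2, m(a3, a1)) = 1->3, 2->3, 3->3
m(a5, a4) = 1->1, 2->1, 3->2
m(m(a2, m(a3, a1)), m(a5, a4)) = 1->3, 2->3, 3->3

1->3, 2->3, 3->3


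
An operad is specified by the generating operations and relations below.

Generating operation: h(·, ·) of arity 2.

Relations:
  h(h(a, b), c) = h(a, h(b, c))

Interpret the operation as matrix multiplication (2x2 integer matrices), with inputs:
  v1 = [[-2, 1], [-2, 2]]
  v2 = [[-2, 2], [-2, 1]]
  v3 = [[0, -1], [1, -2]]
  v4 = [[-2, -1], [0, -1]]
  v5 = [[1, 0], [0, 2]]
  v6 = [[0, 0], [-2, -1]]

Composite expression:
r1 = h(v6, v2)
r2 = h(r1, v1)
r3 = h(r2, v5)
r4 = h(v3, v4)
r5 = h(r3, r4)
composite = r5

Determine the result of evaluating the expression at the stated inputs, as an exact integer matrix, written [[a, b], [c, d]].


h(v6, v2) = [[0, 0], [6, -5]]
h(h(v6, v2), v1) = [[0, 0], [-2, -4]]
h(h(h(v6, v2), v1), v5) = [[0, 0], [-2, -8]]
h(v3, v4) = [[0, 1], [-2, 1]]
h(h(h(h(v6, v2), v1), v5), h(v3, v4)) = [[0, 0], [16, -10]]

[[0, 0], [16, -10]]


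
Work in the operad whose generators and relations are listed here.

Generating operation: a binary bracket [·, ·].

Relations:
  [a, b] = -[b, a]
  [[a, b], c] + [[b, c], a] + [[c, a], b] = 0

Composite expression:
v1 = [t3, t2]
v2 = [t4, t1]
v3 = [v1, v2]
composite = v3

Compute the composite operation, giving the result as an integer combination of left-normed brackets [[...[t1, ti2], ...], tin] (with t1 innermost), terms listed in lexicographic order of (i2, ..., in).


-[[[t1, t4], t2], t3] + [[[t1, t4], t3], t2]

Expand each bracket as ab - ba; the t1-initial words give the coefficients.
Composite bracket: [[t3, t2], [t4, t1]]
The bracket unfolds into 8 signed words via [a, b] = ab - ba (2^3 = 8).
Collect the words opening with t1:
  word t1t4t2t3 has sign -1, contributing -[[[t1, t4], t2], t3]
  word t1t4t3t2 has sign +1, contributing +[[[t1, t4], t3], t2]


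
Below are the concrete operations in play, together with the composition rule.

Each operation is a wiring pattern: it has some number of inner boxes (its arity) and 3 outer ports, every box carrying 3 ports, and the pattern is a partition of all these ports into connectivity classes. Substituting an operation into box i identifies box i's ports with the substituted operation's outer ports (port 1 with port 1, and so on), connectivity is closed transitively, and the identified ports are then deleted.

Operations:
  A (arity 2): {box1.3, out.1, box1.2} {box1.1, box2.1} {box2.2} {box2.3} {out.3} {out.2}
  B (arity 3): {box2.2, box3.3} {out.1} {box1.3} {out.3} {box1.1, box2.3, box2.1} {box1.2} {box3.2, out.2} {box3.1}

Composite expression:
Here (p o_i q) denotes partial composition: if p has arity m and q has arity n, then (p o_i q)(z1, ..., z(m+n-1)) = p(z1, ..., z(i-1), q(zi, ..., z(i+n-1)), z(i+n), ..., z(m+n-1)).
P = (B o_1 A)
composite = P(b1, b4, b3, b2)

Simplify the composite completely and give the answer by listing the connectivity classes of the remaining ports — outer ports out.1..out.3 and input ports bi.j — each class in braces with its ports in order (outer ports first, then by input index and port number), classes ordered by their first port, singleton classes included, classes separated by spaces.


{out.1} {out.2, b2.2} {out.3} {b1.1, b4.1} {b1.2, b1.3, b3.1, b3.3} {b2.1} {b2.3, b3.2} {b4.2} {b4.3}


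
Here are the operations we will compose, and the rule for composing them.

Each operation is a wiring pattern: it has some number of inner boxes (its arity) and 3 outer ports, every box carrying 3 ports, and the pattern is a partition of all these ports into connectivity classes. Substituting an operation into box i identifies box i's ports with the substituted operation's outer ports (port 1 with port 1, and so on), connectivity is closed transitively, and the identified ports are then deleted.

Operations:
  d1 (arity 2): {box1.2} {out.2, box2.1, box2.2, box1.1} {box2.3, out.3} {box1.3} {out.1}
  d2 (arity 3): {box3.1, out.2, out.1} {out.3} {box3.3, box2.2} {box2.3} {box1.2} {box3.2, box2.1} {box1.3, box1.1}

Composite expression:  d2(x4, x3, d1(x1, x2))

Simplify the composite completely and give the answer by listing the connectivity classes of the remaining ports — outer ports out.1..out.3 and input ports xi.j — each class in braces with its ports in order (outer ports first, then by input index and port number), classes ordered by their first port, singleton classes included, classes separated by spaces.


{out.1, out.2} {out.3} {x1.1, x2.1, x2.2, x3.1} {x1.2} {x1.3} {x2.3, x3.2} {x3.3} {x4.1, x4.3} {x4.2}


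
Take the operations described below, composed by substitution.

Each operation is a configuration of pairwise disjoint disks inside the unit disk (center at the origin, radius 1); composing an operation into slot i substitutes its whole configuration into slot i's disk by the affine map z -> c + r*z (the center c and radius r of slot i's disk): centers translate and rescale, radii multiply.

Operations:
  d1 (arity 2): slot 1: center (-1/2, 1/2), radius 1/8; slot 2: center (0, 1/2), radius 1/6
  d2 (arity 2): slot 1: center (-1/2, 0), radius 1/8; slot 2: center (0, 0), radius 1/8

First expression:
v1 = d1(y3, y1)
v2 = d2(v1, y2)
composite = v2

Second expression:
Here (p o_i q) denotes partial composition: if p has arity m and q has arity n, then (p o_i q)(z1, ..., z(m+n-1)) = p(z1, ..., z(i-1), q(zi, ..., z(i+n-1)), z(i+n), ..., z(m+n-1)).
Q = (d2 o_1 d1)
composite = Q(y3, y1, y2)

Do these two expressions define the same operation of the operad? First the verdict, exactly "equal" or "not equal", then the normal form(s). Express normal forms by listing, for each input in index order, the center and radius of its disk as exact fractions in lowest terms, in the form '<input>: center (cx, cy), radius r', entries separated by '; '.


equal: each reduces to y1: center (-1/2, 1/16), radius 1/48; y2: center (0, 0), radius 1/8; y3: center (-9/16, 1/16), radius 1/64

Normal form of the first expression: y1: center (-1/2, 1/16), radius 1/48; y2: center (0, 0), radius 1/8; y3: center (-9/16, 1/16), radius 1/64
Normal form of the second expression: y1: center (-1/2, 1/16), radius 1/48; y2: center (0, 0), radius 1/8; y3: center (-9/16, 1/16), radius 1/64
The normal forms match — equal.


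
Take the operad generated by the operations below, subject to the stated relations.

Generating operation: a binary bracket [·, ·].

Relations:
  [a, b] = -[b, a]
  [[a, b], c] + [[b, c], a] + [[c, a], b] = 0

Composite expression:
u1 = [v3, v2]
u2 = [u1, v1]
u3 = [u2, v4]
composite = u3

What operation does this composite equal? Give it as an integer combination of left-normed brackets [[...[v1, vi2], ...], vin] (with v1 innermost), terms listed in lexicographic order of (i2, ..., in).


[[[v1, v2], v3], v4] - [[[v1, v3], v2], v4]

Left-normed coefficients sit on the v1-initial expansion words.
Composite bracket: [[[v3, v2], v1], v4]
The bracket unfolds into 8 signed words via [a, b] = ab - ba (2^3 = 8).
Words beginning with v1 determine it all:
  from v1v2v3v4, sign +1: term +[[[v1, v2], v3], v4]
  from v1v3v2v4, sign -1: term -[[[v1, v3], v2], v4]


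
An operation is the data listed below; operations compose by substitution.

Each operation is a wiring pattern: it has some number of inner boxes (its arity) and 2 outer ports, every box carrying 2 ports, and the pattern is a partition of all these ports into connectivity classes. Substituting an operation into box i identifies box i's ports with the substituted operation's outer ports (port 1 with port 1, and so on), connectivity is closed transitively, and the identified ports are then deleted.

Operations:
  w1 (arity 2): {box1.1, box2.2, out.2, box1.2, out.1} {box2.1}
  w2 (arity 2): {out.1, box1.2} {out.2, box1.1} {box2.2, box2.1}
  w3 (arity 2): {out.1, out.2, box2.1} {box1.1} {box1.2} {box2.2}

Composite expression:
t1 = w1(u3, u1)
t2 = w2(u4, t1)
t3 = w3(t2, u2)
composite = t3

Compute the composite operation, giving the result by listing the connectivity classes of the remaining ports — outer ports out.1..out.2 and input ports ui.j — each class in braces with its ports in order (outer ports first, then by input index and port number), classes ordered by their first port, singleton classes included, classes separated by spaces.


{out.1, out.2, u2.1} {u1.1} {u1.2, u3.1, u3.2} {u2.2} {u4.1} {u4.2}


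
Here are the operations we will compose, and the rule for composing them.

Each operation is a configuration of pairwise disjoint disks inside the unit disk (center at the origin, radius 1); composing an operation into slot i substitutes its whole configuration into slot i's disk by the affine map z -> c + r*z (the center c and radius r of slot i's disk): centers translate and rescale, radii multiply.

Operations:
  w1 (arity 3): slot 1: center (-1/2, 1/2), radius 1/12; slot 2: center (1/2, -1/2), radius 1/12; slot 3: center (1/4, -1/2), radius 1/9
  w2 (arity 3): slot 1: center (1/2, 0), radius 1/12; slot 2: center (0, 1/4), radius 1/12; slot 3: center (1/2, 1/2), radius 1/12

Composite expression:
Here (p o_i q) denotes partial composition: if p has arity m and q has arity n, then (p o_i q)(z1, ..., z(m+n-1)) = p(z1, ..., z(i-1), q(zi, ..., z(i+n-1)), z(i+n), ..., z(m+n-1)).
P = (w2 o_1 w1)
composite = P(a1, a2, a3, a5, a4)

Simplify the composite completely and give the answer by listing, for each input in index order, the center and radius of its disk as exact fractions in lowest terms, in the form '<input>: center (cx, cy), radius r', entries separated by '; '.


a1: center (11/24, 1/24), radius 1/144; a2: center (13/24, -1/24), radius 1/144; a3: center (25/48, -1/24), radius 1/108; a4: center (1/2, 1/2), radius 1/12; a5: center (0, 1/4), radius 1/12


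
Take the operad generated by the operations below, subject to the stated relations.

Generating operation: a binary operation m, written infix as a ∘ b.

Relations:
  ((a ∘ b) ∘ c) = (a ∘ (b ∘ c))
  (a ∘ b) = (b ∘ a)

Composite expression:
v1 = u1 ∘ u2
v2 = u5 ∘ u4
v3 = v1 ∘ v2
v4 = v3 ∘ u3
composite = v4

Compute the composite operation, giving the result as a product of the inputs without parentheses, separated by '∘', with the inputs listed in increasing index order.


Shape and order are irrelevant to m; the u-input set decides.
(u1 ∘ u2) collapses to u1 ∘ u2
(u5 ∘ u4) collapses to u5 ∘ u4
((u1 ∘ u2) ∘ (u5 ∘ u4)) collapses to u1 ∘ u2 ∘ u5 ∘ u4
(((u1 ∘ u2) ∘ (u5 ∘ u4)) ∘ u3) collapses to u1 ∘ u2 ∘ u5 ∘ u4 ∘ u3
reordering the factors by index: u1 ∘ u2 ∘ u3 ∘ u4 ∘ u5

u1 ∘ u2 ∘ u3 ∘ u4 ∘ u5
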